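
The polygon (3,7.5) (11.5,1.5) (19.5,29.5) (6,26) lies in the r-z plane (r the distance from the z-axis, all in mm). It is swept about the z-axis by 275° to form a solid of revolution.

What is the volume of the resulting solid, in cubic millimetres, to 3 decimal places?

Profile (r,z), 4 vertices: (3,7.5) (11.5,1.5) (19.5,29.5) (6,26)
edge 0: (3,7.5)→(11.5,1.5)  cross = 3·1.5 − 11.5·7.5 = -81.7500; (r_i+r_j)·cross = 14.5·-81.7500 = -1185.3750
edge 1: (11.5,1.5)→(19.5,29.5)  cross = 11.5·29.5 − 19.5·1.5 = 310.0000; (r_i+r_j)·cross = 31·310.0000 = 9610.0000
edge 2: (19.5,29.5)→(6,26)  cross = 19.5·26 − 6·29.5 = 330.0000; (r_i+r_j)·cross = 25.5·330.0000 = 8415.0000
edge 3: (6,26)→(3,7.5)  cross = 6·7.5 − 3·26 = -33.0000; (r_i+r_j)·cross = 9·-33.0000 = -297.0000
Σcross = 525.2500 → A = |Σcross|/2 = 262.6250 mm²
Σ(r_i+r_j)·cross = 16542.6250 → first moment M = |Σ|/6 = 2757.1042
R_c = M/A = 2757.1042/262.6250 = 10.4983 mm
θ = 275° = 4.799655 rad
V = θ·R_c·A = 4.799655·10.4983·262.6250 = 13233.150 mm³

Volume = 13233.150 mm³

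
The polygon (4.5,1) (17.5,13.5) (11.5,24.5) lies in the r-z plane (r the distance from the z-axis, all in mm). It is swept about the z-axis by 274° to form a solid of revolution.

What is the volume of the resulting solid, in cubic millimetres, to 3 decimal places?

Volume = 5820.737 mm³

Profile (r,z), 3 vertices: (4.5,1) (17.5,13.5) (11.5,24.5)
edge 0: (4.5,1)→(17.5,13.5)  cross = 4.5·13.5 − 17.5·1 = 43.2500; (r_i+r_j)·cross = 22·43.2500 = 951.5000
edge 1: (17.5,13.5)→(11.5,24.5)  cross = 17.5·24.5 − 11.5·13.5 = 273.5000; (r_i+r_j)·cross = 29·273.5000 = 7931.5000
edge 2: (11.5,24.5)→(4.5,1)  cross = 11.5·1 − 4.5·24.5 = -98.7500; (r_i+r_j)·cross = 16·-98.7500 = -1580.0000
Σcross = 218.0000 → A = |Σcross|/2 = 109.0000 mm²
Σ(r_i+r_j)·cross = 7303.0000 → first moment M = |Σ|/6 = 1217.1667
R_c = M/A = 1217.1667/109.0000 = 11.1667 mm
θ = 274° = 4.782202 rad
V = θ·R_c·A = 4.782202·11.1667·109.0000 = 5820.737 mm³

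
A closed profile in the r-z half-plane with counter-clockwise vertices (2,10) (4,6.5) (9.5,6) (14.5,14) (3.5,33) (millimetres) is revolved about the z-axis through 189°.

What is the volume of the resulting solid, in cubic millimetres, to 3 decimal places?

Volume = 4394.313 mm³

Profile (r,z), 5 vertices: (2,10) (4,6.5) (9.5,6) (14.5,14) (3.5,33)
edge 0: (2,10)→(4,6.5)  cross = 2·6.5 − 4·10 = -27.0000; (r_i+r_j)·cross = 6·-27.0000 = -162.0000
edge 1: (4,6.5)→(9.5,6)  cross = 4·6 − 9.5·6.5 = -37.7500; (r_i+r_j)·cross = 13.5·-37.7500 = -509.6250
edge 2: (9.5,6)→(14.5,14)  cross = 9.5·14 − 14.5·6 = 46.0000; (r_i+r_j)·cross = 24·46.0000 = 1104.0000
edge 3: (14.5,14)→(3.5,33)  cross = 14.5·33 − 3.5·14 = 429.5000; (r_i+r_j)·cross = 18·429.5000 = 7731.0000
edge 4: (3.5,33)→(2,10)  cross = 3.5·10 − 2·33 = -31.0000; (r_i+r_j)·cross = 5.5·-31.0000 = -170.5000
Σcross = 379.7500 → A = |Σcross|/2 = 189.8750 mm²
Σ(r_i+r_j)·cross = 7992.8750 → first moment M = |Σ|/6 = 1332.1458
R_c = M/A = 1332.1458/189.8750 = 7.0159 mm
θ = 189° = 3.298672 rad
V = θ·R_c·A = 3.298672·7.0159·189.8750 = 4394.313 mm³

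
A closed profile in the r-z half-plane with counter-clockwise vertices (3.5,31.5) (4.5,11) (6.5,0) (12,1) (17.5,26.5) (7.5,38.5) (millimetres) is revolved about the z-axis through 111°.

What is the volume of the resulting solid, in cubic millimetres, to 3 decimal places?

Volume = 6575.249 mm³

Profile (r,z), 6 vertices: (3.5,31.5) (4.5,11) (6.5,0) (12,1) (17.5,26.5) (7.5,38.5)
edge 0: (3.5,31.5)→(4.5,11)  cross = 3.5·11 − 4.5·31.5 = -103.2500; (r_i+r_j)·cross = 8·-103.2500 = -826.0000
edge 1: (4.5,11)→(6.5,0)  cross = 4.5·0 − 6.5·11 = -71.5000; (r_i+r_j)·cross = 11·-71.5000 = -786.5000
edge 2: (6.5,0)→(12,1)  cross = 6.5·1 − 12·0 = 6.5000; (r_i+r_j)·cross = 18.5·6.5000 = 120.2500
edge 3: (12,1)→(17.5,26.5)  cross = 12·26.5 − 17.5·1 = 300.5000; (r_i+r_j)·cross = 29.5·300.5000 = 8864.7500
edge 4: (17.5,26.5)→(7.5,38.5)  cross = 17.5·38.5 − 7.5·26.5 = 475.0000; (r_i+r_j)·cross = 25·475.0000 = 11875.0000
edge 5: (7.5,38.5)→(3.5,31.5)  cross = 7.5·31.5 − 3.5·38.5 = 101.5000; (r_i+r_j)·cross = 11·101.5000 = 1116.5000
Σcross = 708.7500 → A = |Σcross|/2 = 354.3750 mm²
Σ(r_i+r_j)·cross = 20364.0000 → first moment M = |Σ|/6 = 3394.0000
R_c = M/A = 3394.0000/354.3750 = 9.5774 mm
θ = 111° = 1.937315 rad
V = θ·R_c·A = 1.937315·9.5774·354.3750 = 6575.249 mm³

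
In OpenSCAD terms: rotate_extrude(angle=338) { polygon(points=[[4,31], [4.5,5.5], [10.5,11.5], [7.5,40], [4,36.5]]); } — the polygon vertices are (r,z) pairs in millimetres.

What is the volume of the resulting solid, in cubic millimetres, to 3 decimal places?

Profile (r,z), 5 vertices: (4,31) (4.5,5.5) (10.5,11.5) (7.5,40) (4,36.5)
edge 0: (4,31)→(4.5,5.5)  cross = 4·5.5 − 4.5·31 = -117.5000; (r_i+r_j)·cross = 8.5·-117.5000 = -998.7500
edge 1: (4.5,5.5)→(10.5,11.5)  cross = 4.5·11.5 − 10.5·5.5 = -6.0000; (r_i+r_j)·cross = 15·-6.0000 = -90.0000
edge 2: (10.5,11.5)→(7.5,40)  cross = 10.5·40 − 7.5·11.5 = 333.7500; (r_i+r_j)·cross = 18·333.7500 = 6007.5000
edge 3: (7.5,40)→(4,36.5)  cross = 7.5·36.5 − 4·40 = 113.7500; (r_i+r_j)·cross = 11.5·113.7500 = 1308.1250
edge 4: (4,36.5)→(4,31)  cross = 4·31 − 4·36.5 = -22.0000; (r_i+r_j)·cross = 8·-22.0000 = -176.0000
Σcross = 302.0000 → A = |Σcross|/2 = 151.0000 mm²
Σ(r_i+r_j)·cross = 6050.8750 → first moment M = |Σ|/6 = 1008.4792
R_c = M/A = 1008.4792/151.0000 = 6.6787 mm
θ = 338° = 5.899213 rad
V = θ·R_c·A = 5.899213·6.6787·151.0000 = 5949.233 mm³

Volume = 5949.233 mm³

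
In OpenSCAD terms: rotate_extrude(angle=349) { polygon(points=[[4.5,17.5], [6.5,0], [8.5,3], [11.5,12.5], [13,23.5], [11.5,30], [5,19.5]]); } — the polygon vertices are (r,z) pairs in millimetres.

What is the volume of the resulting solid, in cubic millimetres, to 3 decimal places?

Volume = 7383.295 mm³

Profile (r,z), 7 vertices: (4.5,17.5) (6.5,0) (8.5,3) (11.5,12.5) (13,23.5) (11.5,30) (5,19.5)
edge 0: (4.5,17.5)→(6.5,0)  cross = 4.5·0 − 6.5·17.5 = -113.7500; (r_i+r_j)·cross = 11·-113.7500 = -1251.2500
edge 1: (6.5,0)→(8.5,3)  cross = 6.5·3 − 8.5·0 = 19.5000; (r_i+r_j)·cross = 15·19.5000 = 292.5000
edge 2: (8.5,3)→(11.5,12.5)  cross = 8.5·12.5 − 11.5·3 = 71.7500; (r_i+r_j)·cross = 20·71.7500 = 1435.0000
edge 3: (11.5,12.5)→(13,23.5)  cross = 11.5·23.5 − 13·12.5 = 107.7500; (r_i+r_j)·cross = 24.5·107.7500 = 2639.8750
edge 4: (13,23.5)→(11.5,30)  cross = 13·30 − 11.5·23.5 = 119.7500; (r_i+r_j)·cross = 24.5·119.7500 = 2933.8750
edge 5: (11.5,30)→(5,19.5)  cross = 11.5·19.5 − 5·30 = 74.2500; (r_i+r_j)·cross = 16.5·74.2500 = 1225.1250
edge 6: (5,19.5)→(4.5,17.5)  cross = 5·17.5 − 4.5·19.5 = -0.2500; (r_i+r_j)·cross = 9.5·-0.2500 = -2.3750
Σcross = 279.0000 → A = |Σcross|/2 = 139.5000 mm²
Σ(r_i+r_j)·cross = 7272.7500 → first moment M = |Σ|/6 = 1212.1250
R_c = M/A = 1212.1250/139.5000 = 8.6891 mm
θ = 349° = 6.091199 rad
V = θ·R_c·A = 6.091199·8.6891·139.5000 = 7383.295 mm³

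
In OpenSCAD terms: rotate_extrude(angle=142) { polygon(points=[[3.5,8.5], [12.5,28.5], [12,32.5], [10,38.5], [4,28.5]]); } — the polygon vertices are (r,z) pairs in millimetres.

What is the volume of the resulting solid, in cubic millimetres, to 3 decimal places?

Profile (r,z), 5 vertices: (3.5,8.5) (12.5,28.5) (12,32.5) (10,38.5) (4,28.5)
edge 0: (3.5,8.5)→(12.5,28.5)  cross = 3.5·28.5 − 12.5·8.5 = -6.5000; (r_i+r_j)·cross = 16·-6.5000 = -104.0000
edge 1: (12.5,28.5)→(12,32.5)  cross = 12.5·32.5 − 12·28.5 = 64.2500; (r_i+r_j)·cross = 24.5·64.2500 = 1574.1250
edge 2: (12,32.5)→(10,38.5)  cross = 12·38.5 − 10·32.5 = 137.0000; (r_i+r_j)·cross = 22·137.0000 = 3014.0000
edge 3: (10,38.5)→(4,28.5)  cross = 10·28.5 − 4·38.5 = 131.0000; (r_i+r_j)·cross = 14·131.0000 = 1834.0000
edge 4: (4,28.5)→(3.5,8.5)  cross = 4·8.5 − 3.5·28.5 = -65.7500; (r_i+r_j)·cross = 7.5·-65.7500 = -493.1250
Σcross = 260.0000 → A = |Σcross|/2 = 130.0000 mm²
Σ(r_i+r_j)·cross = 5825.0000 → first moment M = |Σ|/6 = 970.8333
R_c = M/A = 970.8333/130.0000 = 7.4679 mm
θ = 142° = 2.478368 rad
V = θ·R_c·A = 2.478368·7.4679·130.0000 = 2406.082 mm³

Volume = 2406.082 mm³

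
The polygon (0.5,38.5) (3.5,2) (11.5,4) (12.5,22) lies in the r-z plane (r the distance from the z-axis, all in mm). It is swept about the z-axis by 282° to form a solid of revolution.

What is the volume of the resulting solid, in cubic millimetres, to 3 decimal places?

Profile (r,z), 4 vertices: (0.5,38.5) (3.5,2) (11.5,4) (12.5,22)
edge 0: (0.5,38.5)→(3.5,2)  cross = 0.5·2 − 3.5·38.5 = -133.7500; (r_i+r_j)·cross = 4·-133.7500 = -535.0000
edge 1: (3.5,2)→(11.5,4)  cross = 3.5·4 − 11.5·2 = -9.0000; (r_i+r_j)·cross = 15·-9.0000 = -135.0000
edge 2: (11.5,4)→(12.5,22)  cross = 11.5·22 − 12.5·4 = 203.0000; (r_i+r_j)·cross = 24·203.0000 = 4872.0000
edge 3: (12.5,22)→(0.5,38.5)  cross = 12.5·38.5 − 0.5·22 = 470.2500; (r_i+r_j)·cross = 13·470.2500 = 6113.2500
Σcross = 530.5000 → A = |Σcross|/2 = 265.2500 mm²
Σ(r_i+r_j)·cross = 10315.2500 → first moment M = |Σ|/6 = 1719.2083
R_c = M/A = 1719.2083/265.2500 = 6.4815 mm
θ = 282° = 4.921828 rad
V = θ·R_c·A = 4.921828·6.4815·265.2500 = 8461.649 mm³

Volume = 8461.649 mm³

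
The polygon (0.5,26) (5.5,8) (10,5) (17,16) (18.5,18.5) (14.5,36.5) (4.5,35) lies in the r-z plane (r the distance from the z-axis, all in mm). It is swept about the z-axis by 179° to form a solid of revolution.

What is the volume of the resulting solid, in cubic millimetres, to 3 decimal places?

Profile (r,z), 7 vertices: (0.5,26) (5.5,8) (10,5) (17,16) (18.5,18.5) (14.5,36.5) (4.5,35)
edge 0: (0.5,26)→(5.5,8)  cross = 0.5·8 − 5.5·26 = -139.0000; (r_i+r_j)·cross = 6·-139.0000 = -834.0000
edge 1: (5.5,8)→(10,5)  cross = 5.5·5 − 10·8 = -52.5000; (r_i+r_j)·cross = 15.5·-52.5000 = -813.7500
edge 2: (10,5)→(17,16)  cross = 10·16 − 17·5 = 75.0000; (r_i+r_j)·cross = 27·75.0000 = 2025.0000
edge 3: (17,16)→(18.5,18.5)  cross = 17·18.5 − 18.5·16 = 18.5000; (r_i+r_j)·cross = 35.5·18.5000 = 656.7500
edge 4: (18.5,18.5)→(14.5,36.5)  cross = 18.5·36.5 − 14.5·18.5 = 407.0000; (r_i+r_j)·cross = 33·407.0000 = 13431.0000
edge 5: (14.5,36.5)→(4.5,35)  cross = 14.5·35 − 4.5·36.5 = 343.2500; (r_i+r_j)·cross = 19·343.2500 = 6521.7500
edge 6: (4.5,35)→(0.5,26)  cross = 4.5·26 − 0.5·35 = 99.5000; (r_i+r_j)·cross = 5·99.5000 = 497.5000
Σcross = 751.7500 → A = |Σcross|/2 = 375.8750 mm²
Σ(r_i+r_j)·cross = 21484.2500 → first moment M = |Σ|/6 = 3580.7083
R_c = M/A = 3580.7083/375.8750 = 9.5263 mm
θ = 179° = 3.124139 rad
V = θ·R_c·A = 3.124139·9.5263·375.8750 = 11186.632 mm³

Volume = 11186.632 mm³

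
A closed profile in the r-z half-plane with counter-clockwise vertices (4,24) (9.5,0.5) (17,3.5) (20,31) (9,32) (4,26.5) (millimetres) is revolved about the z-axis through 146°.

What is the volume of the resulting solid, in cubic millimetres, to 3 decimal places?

Volume = 11186.248 mm³

Profile (r,z), 6 vertices: (4,24) (9.5,0.5) (17,3.5) (20,31) (9,32) (4,26.5)
edge 0: (4,24)→(9.5,0.5)  cross = 4·0.5 − 9.5·24 = -226.0000; (r_i+r_j)·cross = 13.5·-226.0000 = -3051.0000
edge 1: (9.5,0.5)→(17,3.5)  cross = 9.5·3.5 − 17·0.5 = 24.7500; (r_i+r_j)·cross = 26.5·24.7500 = 655.8750
edge 2: (17,3.5)→(20,31)  cross = 17·31 − 20·3.5 = 457.0000; (r_i+r_j)·cross = 37·457.0000 = 16909.0000
edge 3: (20,31)→(9,32)  cross = 20·32 − 9·31 = 361.0000; (r_i+r_j)·cross = 29·361.0000 = 10469.0000
edge 4: (9,32)→(4,26.5)  cross = 9·26.5 − 4·32 = 110.5000; (r_i+r_j)·cross = 13·110.5000 = 1436.5000
edge 5: (4,26.5)→(4,24)  cross = 4·24 − 4·26.5 = -10.0000; (r_i+r_j)·cross = 8·-10.0000 = -80.0000
Σcross = 717.2500 → A = |Σcross|/2 = 358.6250 mm²
Σ(r_i+r_j)·cross = 26339.3750 → first moment M = |Σ|/6 = 4389.8958
R_c = M/A = 4389.8958/358.6250 = 12.2409 mm
θ = 146° = 2.548181 rad
V = θ·R_c·A = 2.548181·12.2409·358.6250 = 11186.248 mm³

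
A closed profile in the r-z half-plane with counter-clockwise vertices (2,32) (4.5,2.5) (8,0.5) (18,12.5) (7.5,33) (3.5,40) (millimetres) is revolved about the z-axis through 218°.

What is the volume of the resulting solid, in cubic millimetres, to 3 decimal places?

Profile (r,z), 6 vertices: (2,32) (4.5,2.5) (8,0.5) (18,12.5) (7.5,33) (3.5,40)
edge 0: (2,32)→(4.5,2.5)  cross = 2·2.5 − 4.5·32 = -139.0000; (r_i+r_j)·cross = 6.5·-139.0000 = -903.5000
edge 1: (4.5,2.5)→(8,0.5)  cross = 4.5·0.5 − 8·2.5 = -17.7500; (r_i+r_j)·cross = 12.5·-17.7500 = -221.8750
edge 2: (8,0.5)→(18,12.5)  cross = 8·12.5 − 18·0.5 = 91.0000; (r_i+r_j)·cross = 26·91.0000 = 2366.0000
edge 3: (18,12.5)→(7.5,33)  cross = 18·33 − 7.5·12.5 = 500.2500; (r_i+r_j)·cross = 25.5·500.2500 = 12756.3750
edge 4: (7.5,33)→(3.5,40)  cross = 7.5·40 − 3.5·33 = 184.5000; (r_i+r_j)·cross = 11·184.5000 = 2029.5000
edge 5: (3.5,40)→(2,32)  cross = 3.5·32 − 2·40 = 32.0000; (r_i+r_j)·cross = 5.5·32.0000 = 176.0000
Σcross = 651.0000 → A = |Σcross|/2 = 325.5000 mm²
Σ(r_i+r_j)·cross = 16202.5000 → first moment M = |Σ|/6 = 2700.4167
R_c = M/A = 2700.4167/325.5000 = 8.2962 mm
θ = 218° = 3.804818 rad
V = θ·R_c·A = 3.804818·8.2962·325.5000 = 10274.593 mm³

Volume = 10274.593 mm³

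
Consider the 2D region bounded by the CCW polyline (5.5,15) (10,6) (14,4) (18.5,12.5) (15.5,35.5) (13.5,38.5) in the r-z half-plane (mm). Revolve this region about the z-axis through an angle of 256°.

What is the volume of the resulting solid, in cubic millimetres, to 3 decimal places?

Profile (r,z), 6 vertices: (5.5,15) (10,6) (14,4) (18.5,12.5) (15.5,35.5) (13.5,38.5)
edge 0: (5.5,15)→(10,6)  cross = 5.5·6 − 10·15 = -117.0000; (r_i+r_j)·cross = 15.5·-117.0000 = -1813.5000
edge 1: (10,6)→(14,4)  cross = 10·4 − 14·6 = -44.0000; (r_i+r_j)·cross = 24·-44.0000 = -1056.0000
edge 2: (14,4)→(18.5,12.5)  cross = 14·12.5 − 18.5·4 = 101.0000; (r_i+r_j)·cross = 32.5·101.0000 = 3282.5000
edge 3: (18.5,12.5)→(15.5,35.5)  cross = 18.5·35.5 − 15.5·12.5 = 463.0000; (r_i+r_j)·cross = 34·463.0000 = 15742.0000
edge 4: (15.5,35.5)→(13.5,38.5)  cross = 15.5·38.5 − 13.5·35.5 = 117.5000; (r_i+r_j)·cross = 29·117.5000 = 3407.5000
edge 5: (13.5,38.5)→(5.5,15)  cross = 13.5·15 − 5.5·38.5 = -9.2500; (r_i+r_j)·cross = 19·-9.2500 = -175.7500
Σcross = 511.2500 → A = |Σcross|/2 = 255.6250 mm²
Σ(r_i+r_j)·cross = 19386.7500 → first moment M = |Σ|/6 = 3231.1250
R_c = M/A = 3231.1250/255.6250 = 12.6401 mm
θ = 256° = 4.468043 rad
V = θ·R_c·A = 4.468043·12.6401·255.6250 = 14436.805 mm³

Volume = 14436.805 mm³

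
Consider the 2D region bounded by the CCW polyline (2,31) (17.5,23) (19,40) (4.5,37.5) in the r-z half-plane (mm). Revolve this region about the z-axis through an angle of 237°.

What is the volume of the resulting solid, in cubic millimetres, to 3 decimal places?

Profile (r,z), 4 vertices: (2,31) (17.5,23) (19,40) (4.5,37.5)
edge 0: (2,31)→(17.5,23)  cross = 2·23 − 17.5·31 = -496.5000; (r_i+r_j)·cross = 19.5·-496.5000 = -9681.7500
edge 1: (17.5,23)→(19,40)  cross = 17.5·40 − 19·23 = 263.0000; (r_i+r_j)·cross = 36.5·263.0000 = 9599.5000
edge 2: (19,40)→(4.5,37.5)  cross = 19·37.5 − 4.5·40 = 532.5000; (r_i+r_j)·cross = 23.5·532.5000 = 12513.7500
edge 3: (4.5,37.5)→(2,31)  cross = 4.5·31 − 2·37.5 = 64.5000; (r_i+r_j)·cross = 6.5·64.5000 = 419.2500
Σcross = 363.5000 → A = |Σcross|/2 = 181.7500 mm²
Σ(r_i+r_j)·cross = 12850.7500 → first moment M = |Σ|/6 = 2141.7917
R_c = M/A = 2141.7917/181.7500 = 11.7843 mm
θ = 237° = 4.136430 rad
V = θ·R_c·A = 4.136430·11.7843·181.7500 = 8859.372 mm³

Volume = 8859.372 mm³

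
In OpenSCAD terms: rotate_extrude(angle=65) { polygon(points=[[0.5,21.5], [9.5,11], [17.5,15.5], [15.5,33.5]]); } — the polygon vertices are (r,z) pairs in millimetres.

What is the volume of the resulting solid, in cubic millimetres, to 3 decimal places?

Volume = 2509.576 mm³

Profile (r,z), 4 vertices: (0.5,21.5) (9.5,11) (17.5,15.5) (15.5,33.5)
edge 0: (0.5,21.5)→(9.5,11)  cross = 0.5·11 − 9.5·21.5 = -198.7500; (r_i+r_j)·cross = 10·-198.7500 = -1987.5000
edge 1: (9.5,11)→(17.5,15.5)  cross = 9.5·15.5 − 17.5·11 = -45.2500; (r_i+r_j)·cross = 27·-45.2500 = -1221.7500
edge 2: (17.5,15.5)→(15.5,33.5)  cross = 17.5·33.5 − 15.5·15.5 = 346.0000; (r_i+r_j)·cross = 33·346.0000 = 11418.0000
edge 3: (15.5,33.5)→(0.5,21.5)  cross = 15.5·21.5 − 0.5·33.5 = 316.5000; (r_i+r_j)·cross = 16·316.5000 = 5064.0000
Σcross = 418.5000 → A = |Σcross|/2 = 209.2500 mm²
Σ(r_i+r_j)·cross = 13272.7500 → first moment M = |Σ|/6 = 2212.1250
R_c = M/A = 2212.1250/209.2500 = 10.5717 mm
θ = 65° = 1.134464 rad
V = θ·R_c·A = 1.134464·10.5717·209.2500 = 2509.576 mm³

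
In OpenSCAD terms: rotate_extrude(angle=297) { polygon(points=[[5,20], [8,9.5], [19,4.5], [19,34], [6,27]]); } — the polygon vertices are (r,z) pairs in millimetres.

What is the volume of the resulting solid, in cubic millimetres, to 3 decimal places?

Volume = 20298.223 mm³

Profile (r,z), 5 vertices: (5,20) (8,9.5) (19,4.5) (19,34) (6,27)
edge 0: (5,20)→(8,9.5)  cross = 5·9.5 − 8·20 = -112.5000; (r_i+r_j)·cross = 13·-112.5000 = -1462.5000
edge 1: (8,9.5)→(19,4.5)  cross = 8·4.5 − 19·9.5 = -144.5000; (r_i+r_j)·cross = 27·-144.5000 = -3901.5000
edge 2: (19,4.5)→(19,34)  cross = 19·34 − 19·4.5 = 560.5000; (r_i+r_j)·cross = 38·560.5000 = 21299.0000
edge 3: (19,34)→(6,27)  cross = 19·27 − 6·34 = 309.0000; (r_i+r_j)·cross = 25·309.0000 = 7725.0000
edge 4: (6,27)→(5,20)  cross = 6·20 − 5·27 = -15.0000; (r_i+r_j)·cross = 11·-15.0000 = -165.0000
Σcross = 597.5000 → A = |Σcross|/2 = 298.7500 mm²
Σ(r_i+r_j)·cross = 23495.0000 → first moment M = |Σ|/6 = 3915.8333
R_c = M/A = 3915.8333/298.7500 = 13.1074 mm
θ = 297° = 5.183628 rad
V = θ·R_c·A = 5.183628·13.1074·298.7500 = 20298.223 mm³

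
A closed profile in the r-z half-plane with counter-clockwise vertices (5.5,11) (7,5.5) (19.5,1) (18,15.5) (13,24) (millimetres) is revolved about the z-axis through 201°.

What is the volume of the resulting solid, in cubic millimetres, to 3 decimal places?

Volume = 8634.267 mm³

Profile (r,z), 5 vertices: (5.5,11) (7,5.5) (19.5,1) (18,15.5) (13,24)
edge 0: (5.5,11)→(7,5.5)  cross = 5.5·5.5 − 7·11 = -46.7500; (r_i+r_j)·cross = 12.5·-46.7500 = -584.3750
edge 1: (7,5.5)→(19.5,1)  cross = 7·1 − 19.5·5.5 = -100.2500; (r_i+r_j)·cross = 26.5·-100.2500 = -2656.6250
edge 2: (19.5,1)→(18,15.5)  cross = 19.5·15.5 − 18·1 = 284.2500; (r_i+r_j)·cross = 37.5·284.2500 = 10659.3750
edge 3: (18,15.5)→(13,24)  cross = 18·24 − 13·15.5 = 230.5000; (r_i+r_j)·cross = 31·230.5000 = 7145.5000
edge 4: (13,24)→(5.5,11)  cross = 13·11 − 5.5·24 = 11.0000; (r_i+r_j)·cross = 18.5·11.0000 = 203.5000
Σcross = 378.7500 → A = |Σcross|/2 = 189.3750 mm²
Σ(r_i+r_j)·cross = 14767.3750 → first moment M = |Σ|/6 = 2461.2292
R_c = M/A = 2461.2292/189.3750 = 12.9966 mm
θ = 201° = 3.508112 rad
V = θ·R_c·A = 3.508112·12.9966·189.3750 = 8634.267 mm³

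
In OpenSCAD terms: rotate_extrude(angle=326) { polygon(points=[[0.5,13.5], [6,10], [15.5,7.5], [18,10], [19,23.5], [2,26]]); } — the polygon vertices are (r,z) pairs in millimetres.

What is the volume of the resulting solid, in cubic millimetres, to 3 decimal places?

Profile (r,z), 6 vertices: (0.5,13.5) (6,10) (15.5,7.5) (18,10) (19,23.5) (2,26)
edge 0: (0.5,13.5)→(6,10)  cross = 0.5·10 − 6·13.5 = -76.0000; (r_i+r_j)·cross = 6.5·-76.0000 = -494.0000
edge 1: (6,10)→(15.5,7.5)  cross = 6·7.5 − 15.5·10 = -110.0000; (r_i+r_j)·cross = 21.5·-110.0000 = -2365.0000
edge 2: (15.5,7.5)→(18,10)  cross = 15.5·10 − 18·7.5 = 20.0000; (r_i+r_j)·cross = 33.5·20.0000 = 670.0000
edge 3: (18,10)→(19,23.5)  cross = 18·23.5 − 19·10 = 233.0000; (r_i+r_j)·cross = 37·233.0000 = 8621.0000
edge 4: (19,23.5)→(2,26)  cross = 19·26 − 2·23.5 = 447.0000; (r_i+r_j)·cross = 21·447.0000 = 9387.0000
edge 5: (2,26)→(0.5,13.5)  cross = 2·13.5 − 0.5·26 = 14.0000; (r_i+r_j)·cross = 2.5·14.0000 = 35.0000
Σcross = 528.0000 → A = |Σcross|/2 = 264.0000 mm²
Σ(r_i+r_j)·cross = 15854.0000 → first moment M = |Σ|/6 = 2642.3333
R_c = M/A = 2642.3333/264.0000 = 10.0088 mm
θ = 326° = 5.689773 rad
V = θ·R_c·A = 5.689773·10.0088·264.0000 = 15034.278 mm³

Volume = 15034.278 mm³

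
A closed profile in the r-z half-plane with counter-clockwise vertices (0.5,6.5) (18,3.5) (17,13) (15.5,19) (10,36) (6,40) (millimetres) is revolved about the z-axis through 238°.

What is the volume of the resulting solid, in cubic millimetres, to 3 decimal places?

Volume = 14106.329 mm³

Profile (r,z), 6 vertices: (0.5,6.5) (18,3.5) (17,13) (15.5,19) (10,36) (6,40)
edge 0: (0.5,6.5)→(18,3.5)  cross = 0.5·3.5 − 18·6.5 = -115.2500; (r_i+r_j)·cross = 18.5·-115.2500 = -2132.1250
edge 1: (18,3.5)→(17,13)  cross = 18·13 − 17·3.5 = 174.5000; (r_i+r_j)·cross = 35·174.5000 = 6107.5000
edge 2: (17,13)→(15.5,19)  cross = 17·19 − 15.5·13 = 121.5000; (r_i+r_j)·cross = 32.5·121.5000 = 3948.7500
edge 3: (15.5,19)→(10,36)  cross = 15.5·36 − 10·19 = 368.0000; (r_i+r_j)·cross = 25.5·368.0000 = 9384.0000
edge 4: (10,36)→(6,40)  cross = 10·40 − 6·36 = 184.0000; (r_i+r_j)·cross = 16·184.0000 = 2944.0000
edge 5: (6,40)→(0.5,6.5)  cross = 6·6.5 − 0.5·40 = 19.0000; (r_i+r_j)·cross = 6.5·19.0000 = 123.5000
Σcross = 751.7500 → A = |Σcross|/2 = 375.8750 mm²
Σ(r_i+r_j)·cross = 20375.6250 → first moment M = |Σ|/6 = 3395.9375
R_c = M/A = 3395.9375/375.8750 = 9.0348 mm
θ = 238° = 4.153884 rad
V = θ·R_c·A = 4.153884·9.0348·375.8750 = 14106.329 mm³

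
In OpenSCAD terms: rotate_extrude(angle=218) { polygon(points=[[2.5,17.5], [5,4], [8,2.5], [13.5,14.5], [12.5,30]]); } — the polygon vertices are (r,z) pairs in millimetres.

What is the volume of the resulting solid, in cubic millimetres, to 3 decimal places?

Volume = 5648.490 mm³

Profile (r,z), 5 vertices: (2.5,17.5) (5,4) (8,2.5) (13.5,14.5) (12.5,30)
edge 0: (2.5,17.5)→(5,4)  cross = 2.5·4 − 5·17.5 = -77.5000; (r_i+r_j)·cross = 7.5·-77.5000 = -581.2500
edge 1: (5,4)→(8,2.5)  cross = 5·2.5 − 8·4 = -19.5000; (r_i+r_j)·cross = 13·-19.5000 = -253.5000
edge 2: (8,2.5)→(13.5,14.5)  cross = 8·14.5 − 13.5·2.5 = 82.2500; (r_i+r_j)·cross = 21.5·82.2500 = 1768.3750
edge 3: (13.5,14.5)→(12.5,30)  cross = 13.5·30 − 12.5·14.5 = 223.7500; (r_i+r_j)·cross = 26·223.7500 = 5817.5000
edge 4: (12.5,30)→(2.5,17.5)  cross = 12.5·17.5 − 2.5·30 = 143.7500; (r_i+r_j)·cross = 15·143.7500 = 2156.2500
Σcross = 352.7500 → A = |Σcross|/2 = 176.3750 mm²
Σ(r_i+r_j)·cross = 8907.3750 → first moment M = |Σ|/6 = 1484.5625
R_c = M/A = 1484.5625/176.3750 = 8.4171 mm
θ = 218° = 3.804818 rad
V = θ·R_c·A = 3.804818·8.4171·176.3750 = 5648.490 mm³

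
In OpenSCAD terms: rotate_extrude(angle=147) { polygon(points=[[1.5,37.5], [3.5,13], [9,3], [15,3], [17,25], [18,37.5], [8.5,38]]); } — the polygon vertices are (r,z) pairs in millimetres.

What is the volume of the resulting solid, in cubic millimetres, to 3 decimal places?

Profile (r,z), 7 vertices: (1.5,37.5) (3.5,13) (9,3) (15,3) (17,25) (18,37.5) (8.5,38)
edge 0: (1.5,37.5)→(3.5,13)  cross = 1.5·13 − 3.5·37.5 = -111.7500; (r_i+r_j)·cross = 5·-111.7500 = -558.7500
edge 1: (3.5,13)→(9,3)  cross = 3.5·3 − 9·13 = -106.5000; (r_i+r_j)·cross = 12.5·-106.5000 = -1331.2500
edge 2: (9,3)→(15,3)  cross = 9·3 − 15·3 = -18.0000; (r_i+r_j)·cross = 24·-18.0000 = -432.0000
edge 3: (15,3)→(17,25)  cross = 15·25 − 17·3 = 324.0000; (r_i+r_j)·cross = 32·324.0000 = 10368.0000
edge 4: (17,25)→(18,37.5)  cross = 17·37.5 − 18·25 = 187.5000; (r_i+r_j)·cross = 35·187.5000 = 6562.5000
edge 5: (18,37.5)→(8.5,38)  cross = 18·38 − 8.5·37.5 = 365.2500; (r_i+r_j)·cross = 26.5·365.2500 = 9679.1250
edge 6: (8.5,38)→(1.5,37.5)  cross = 8.5·37.5 − 1.5·38 = 261.7500; (r_i+r_j)·cross = 10·261.7500 = 2617.5000
Σcross = 902.2500 → A = |Σcross|/2 = 451.1250 mm²
Σ(r_i+r_j)·cross = 26905.1250 → first moment M = |Σ|/6 = 4484.1875
R_c = M/A = 4484.1875/451.1250 = 9.9400 mm
θ = 147° = 2.565634 rad
V = θ·R_c·A = 2.565634·9.9400·451.1250 = 11504.784 mm³

Volume = 11504.784 mm³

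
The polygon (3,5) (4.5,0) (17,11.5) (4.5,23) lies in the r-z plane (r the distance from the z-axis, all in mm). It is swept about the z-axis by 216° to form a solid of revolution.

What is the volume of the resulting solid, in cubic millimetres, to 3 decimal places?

Profile (r,z), 4 vertices: (3,5) (4.5,0) (17,11.5) (4.5,23)
edge 0: (3,5)→(4.5,0)  cross = 3·0 − 4.5·5 = -22.5000; (r_i+r_j)·cross = 7.5·-22.5000 = -168.7500
edge 1: (4.5,0)→(17,11.5)  cross = 4.5·11.5 − 17·0 = 51.7500; (r_i+r_j)·cross = 21.5·51.7500 = 1112.6250
edge 2: (17,11.5)→(4.5,23)  cross = 17·23 − 4.5·11.5 = 339.2500; (r_i+r_j)·cross = 21.5·339.2500 = 7293.8750
edge 3: (4.5,23)→(3,5)  cross = 4.5·5 − 3·23 = -46.5000; (r_i+r_j)·cross = 7.5·-46.5000 = -348.7500
Σcross = 322.0000 → A = |Σcross|/2 = 161.0000 mm²
Σ(r_i+r_j)·cross = 7889.0000 → first moment M = |Σ|/6 = 1314.8333
R_c = M/A = 1314.8333/161.0000 = 8.1667 mm
θ = 216° = 3.769911 rad
V = θ·R_c·A = 3.769911·8.1667·161.0000 = 4956.805 mm³

Volume = 4956.805 mm³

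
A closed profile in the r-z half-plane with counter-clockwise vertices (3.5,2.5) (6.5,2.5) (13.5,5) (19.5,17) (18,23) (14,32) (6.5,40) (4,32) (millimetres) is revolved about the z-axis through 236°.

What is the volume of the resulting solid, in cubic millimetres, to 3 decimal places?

Volume = 16944.613 mm³

Profile (r,z), 8 vertices: (3.5,2.5) (6.5,2.5) (13.5,5) (19.5,17) (18,23) (14,32) (6.5,40) (4,32)
edge 0: (3.5,2.5)→(6.5,2.5)  cross = 3.5·2.5 − 6.5·2.5 = -7.5000; (r_i+r_j)·cross = 10·-7.5000 = -75.0000
edge 1: (6.5,2.5)→(13.5,5)  cross = 6.5·5 − 13.5·2.5 = -1.2500; (r_i+r_j)·cross = 20·-1.2500 = -25.0000
edge 2: (13.5,5)→(19.5,17)  cross = 13.5·17 − 19.5·5 = 132.0000; (r_i+r_j)·cross = 33·132.0000 = 4356.0000
edge 3: (19.5,17)→(18,23)  cross = 19.5·23 − 18·17 = 142.5000; (r_i+r_j)·cross = 37.5·142.5000 = 5343.7500
edge 4: (18,23)→(14,32)  cross = 18·32 − 14·23 = 254.0000; (r_i+r_j)·cross = 32·254.0000 = 8128.0000
edge 5: (14,32)→(6.5,40)  cross = 14·40 − 6.5·32 = 352.0000; (r_i+r_j)·cross = 20.5·352.0000 = 7216.0000
edge 6: (6.5,40)→(4,32)  cross = 6.5·32 − 4·40 = 48.0000; (r_i+r_j)·cross = 10.5·48.0000 = 504.0000
edge 7: (4,32)→(3.5,2.5)  cross = 4·2.5 − 3.5·32 = -102.0000; (r_i+r_j)·cross = 7.5·-102.0000 = -765.0000
Σcross = 817.7500 → A = |Σcross|/2 = 408.8750 mm²
Σ(r_i+r_j)·cross = 24682.7500 → first moment M = |Σ|/6 = 4113.7917
R_c = M/A = 4113.7917/408.8750 = 10.0612 mm
θ = 236° = 4.118977 rad
V = θ·R_c·A = 4.118977·10.0612·408.8750 = 16944.613 mm³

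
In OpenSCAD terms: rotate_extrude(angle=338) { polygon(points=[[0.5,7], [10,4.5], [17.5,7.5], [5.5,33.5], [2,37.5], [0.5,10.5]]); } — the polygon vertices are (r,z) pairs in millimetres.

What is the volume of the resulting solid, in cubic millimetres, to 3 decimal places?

Volume = 12554.262 mm³

Profile (r,z), 6 vertices: (0.5,7) (10,4.5) (17.5,7.5) (5.5,33.5) (2,37.5) (0.5,10.5)
edge 0: (0.5,7)→(10,4.5)  cross = 0.5·4.5 − 10·7 = -67.7500; (r_i+r_j)·cross = 10.5·-67.7500 = -711.3750
edge 1: (10,4.5)→(17.5,7.5)  cross = 10·7.5 − 17.5·4.5 = -3.7500; (r_i+r_j)·cross = 27.5·-3.7500 = -103.1250
edge 2: (17.5,7.5)→(5.5,33.5)  cross = 17.5·33.5 − 5.5·7.5 = 545.0000; (r_i+r_j)·cross = 23·545.0000 = 12535.0000
edge 3: (5.5,33.5)→(2,37.5)  cross = 5.5·37.5 − 2·33.5 = 139.2500; (r_i+r_j)·cross = 7.5·139.2500 = 1044.3750
edge 4: (2,37.5)→(0.5,10.5)  cross = 2·10.5 − 0.5·37.5 = 2.2500; (r_i+r_j)·cross = 2.5·2.2500 = 5.6250
edge 5: (0.5,10.5)→(0.5,7)  cross = 0.5·7 − 0.5·10.5 = -1.7500; (r_i+r_j)·cross = 1·-1.7500 = -1.7500
Σcross = 613.2500 → A = |Σcross|/2 = 306.6250 mm²
Σ(r_i+r_j)·cross = 12768.7500 → first moment M = |Σ|/6 = 2128.1250
R_c = M/A = 2128.1250/306.6250 = 6.9405 mm
θ = 338° = 5.899213 rad
V = θ·R_c·A = 5.899213·6.9405·306.6250 = 12554.262 mm³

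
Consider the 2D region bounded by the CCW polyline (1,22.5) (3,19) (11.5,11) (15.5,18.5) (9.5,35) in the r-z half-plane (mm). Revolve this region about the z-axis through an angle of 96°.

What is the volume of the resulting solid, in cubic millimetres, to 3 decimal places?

Profile (r,z), 5 vertices: (1,22.5) (3,19) (11.5,11) (15.5,18.5) (9.5,35)
edge 0: (1,22.5)→(3,19)  cross = 1·19 − 3·22.5 = -48.5000; (r_i+r_j)·cross = 4·-48.5000 = -194.0000
edge 1: (3,19)→(11.5,11)  cross = 3·11 − 11.5·19 = -185.5000; (r_i+r_j)·cross = 14.5·-185.5000 = -2689.7500
edge 2: (11.5,11)→(15.5,18.5)  cross = 11.5·18.5 − 15.5·11 = 42.2500; (r_i+r_j)·cross = 27·42.2500 = 1140.7500
edge 3: (15.5,18.5)→(9.5,35)  cross = 15.5·35 − 9.5·18.5 = 366.7500; (r_i+r_j)·cross = 25·366.7500 = 9168.7500
edge 4: (9.5,35)→(1,22.5)  cross = 9.5·22.5 − 1·35 = 178.7500; (r_i+r_j)·cross = 10.5·178.7500 = 1876.8750
Σcross = 353.7500 → A = |Σcross|/2 = 176.8750 mm²
Σ(r_i+r_j)·cross = 9302.6250 → first moment M = |Σ|/6 = 1550.4375
R_c = M/A = 1550.4375/176.8750 = 8.7657 mm
θ = 96° = 1.675516 rad
V = θ·R_c·A = 1.675516·8.7657·176.8750 = 2597.783 mm³

Volume = 2597.783 mm³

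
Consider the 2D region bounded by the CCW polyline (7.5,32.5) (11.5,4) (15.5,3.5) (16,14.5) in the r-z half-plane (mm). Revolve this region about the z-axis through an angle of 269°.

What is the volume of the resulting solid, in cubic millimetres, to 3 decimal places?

Profile (r,z), 4 vertices: (7.5,32.5) (11.5,4) (15.5,3.5) (16,14.5)
edge 0: (7.5,32.5)→(11.5,4)  cross = 7.5·4 − 11.5·32.5 = -343.7500; (r_i+r_j)·cross = 19·-343.7500 = -6531.2500
edge 1: (11.5,4)→(15.5,3.5)  cross = 11.5·3.5 − 15.5·4 = -21.7500; (r_i+r_j)·cross = 27·-21.7500 = -587.2500
edge 2: (15.5,3.5)→(16,14.5)  cross = 15.5·14.5 − 16·3.5 = 168.7500; (r_i+r_j)·cross = 31.5·168.7500 = 5315.6250
edge 3: (16,14.5)→(7.5,32.5)  cross = 16·32.5 − 7.5·14.5 = 411.2500; (r_i+r_j)·cross = 23.5·411.2500 = 9664.3750
Σcross = 214.5000 → A = |Σcross|/2 = 107.2500 mm²
Σ(r_i+r_j)·cross = 7861.5000 → first moment M = |Σ|/6 = 1310.2500
R_c = M/A = 1310.2500/107.2500 = 12.2168 mm
θ = 269° = 4.694936 rad
V = θ·R_c·A = 4.694936·12.2168·107.2500 = 6151.539 mm³

Volume = 6151.539 mm³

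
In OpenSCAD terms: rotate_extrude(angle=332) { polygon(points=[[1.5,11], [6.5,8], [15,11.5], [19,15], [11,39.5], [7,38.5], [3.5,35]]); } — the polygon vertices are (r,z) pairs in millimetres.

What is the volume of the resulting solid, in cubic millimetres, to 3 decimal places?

Volume = 19383.304 mm³

Profile (r,z), 7 vertices: (1.5,11) (6.5,8) (15,11.5) (19,15) (11,39.5) (7,38.5) (3.5,35)
edge 0: (1.5,11)→(6.5,8)  cross = 1.5·8 − 6.5·11 = -59.5000; (r_i+r_j)·cross = 8·-59.5000 = -476.0000
edge 1: (6.5,8)→(15,11.5)  cross = 6.5·11.5 − 15·8 = -45.2500; (r_i+r_j)·cross = 21.5·-45.2500 = -972.8750
edge 2: (15,11.5)→(19,15)  cross = 15·15 − 19·11.5 = 6.5000; (r_i+r_j)·cross = 34·6.5000 = 221.0000
edge 3: (19,15)→(11,39.5)  cross = 19·39.5 − 11·15 = 585.5000; (r_i+r_j)·cross = 30·585.5000 = 17565.0000
edge 4: (11,39.5)→(7,38.5)  cross = 11·38.5 − 7·39.5 = 147.0000; (r_i+r_j)·cross = 18·147.0000 = 2646.0000
edge 5: (7,38.5)→(3.5,35)  cross = 7·35 − 3.5·38.5 = 110.2500; (r_i+r_j)·cross = 10.5·110.2500 = 1157.6250
edge 6: (3.5,35)→(1.5,11)  cross = 3.5·11 − 1.5·35 = -14.0000; (r_i+r_j)·cross = 5·-14.0000 = -70.0000
Σcross = 730.5000 → A = |Σcross|/2 = 365.2500 mm²
Σ(r_i+r_j)·cross = 20070.7500 → first moment M = |Σ|/6 = 3345.1250
R_c = M/A = 3345.1250/365.2500 = 9.1585 mm
θ = 332° = 5.794493 rad
V = θ·R_c·A = 5.794493·9.1585·365.2500 = 19383.304 mm³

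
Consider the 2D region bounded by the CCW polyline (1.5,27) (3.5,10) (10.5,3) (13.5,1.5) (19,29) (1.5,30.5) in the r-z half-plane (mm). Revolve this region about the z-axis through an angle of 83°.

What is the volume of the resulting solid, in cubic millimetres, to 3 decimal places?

Profile (r,z), 6 vertices: (1.5,27) (3.5,10) (10.5,3) (13.5,1.5) (19,29) (1.5,30.5)
edge 0: (1.5,27)→(3.5,10)  cross = 1.5·10 − 3.5·27 = -79.5000; (r_i+r_j)·cross = 5·-79.5000 = -397.5000
edge 1: (3.5,10)→(10.5,3)  cross = 3.5·3 − 10.5·10 = -94.5000; (r_i+r_j)·cross = 14·-94.5000 = -1323.0000
edge 2: (10.5,3)→(13.5,1.5)  cross = 10.5·1.5 − 13.5·3 = -24.7500; (r_i+r_j)·cross = 24·-24.7500 = -594.0000
edge 3: (13.5,1.5)→(19,29)  cross = 13.5·29 − 19·1.5 = 363.0000; (r_i+r_j)·cross = 32.5·363.0000 = 11797.5000
edge 4: (19,29)→(1.5,30.5)  cross = 19·30.5 − 1.5·29 = 536.0000; (r_i+r_j)·cross = 20.5·536.0000 = 10988.0000
edge 5: (1.5,30.5)→(1.5,27)  cross = 1.5·27 − 1.5·30.5 = -5.2500; (r_i+r_j)·cross = 3·-5.2500 = -15.7500
Σcross = 695.0000 → A = |Σcross|/2 = 347.5000 mm²
Σ(r_i+r_j)·cross = 20455.2500 → first moment M = |Σ|/6 = 3409.2083
R_c = M/A = 3409.2083/347.5000 = 9.8107 mm
θ = 83° = 1.448623 rad
V = θ·R_c·A = 1.448623·9.8107·347.5000 = 4938.659 mm³

Volume = 4938.659 mm³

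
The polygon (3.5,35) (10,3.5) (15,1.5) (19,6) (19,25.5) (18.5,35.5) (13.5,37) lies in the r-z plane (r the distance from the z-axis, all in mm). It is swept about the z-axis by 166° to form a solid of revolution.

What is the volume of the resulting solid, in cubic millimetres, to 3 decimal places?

Profile (r,z), 7 vertices: (3.5,35) (10,3.5) (15,1.5) (19,6) (19,25.5) (18.5,35.5) (13.5,37)
edge 0: (3.5,35)→(10,3.5)  cross = 3.5·3.5 − 10·35 = -337.7500; (r_i+r_j)·cross = 13.5·-337.7500 = -4559.6250
edge 1: (10,3.5)→(15,1.5)  cross = 10·1.5 − 15·3.5 = -37.5000; (r_i+r_j)·cross = 25·-37.5000 = -937.5000
edge 2: (15,1.5)→(19,6)  cross = 15·6 − 19·1.5 = 61.5000; (r_i+r_j)·cross = 34·61.5000 = 2091.0000
edge 3: (19,6)→(19,25.5)  cross = 19·25.5 − 19·6 = 370.5000; (r_i+r_j)·cross = 38·370.5000 = 14079.0000
edge 4: (19,25.5)→(18.5,35.5)  cross = 19·35.5 − 18.5·25.5 = 202.7500; (r_i+r_j)·cross = 37.5·202.7500 = 7603.1250
edge 5: (18.5,35.5)→(13.5,37)  cross = 18.5·37 − 13.5·35.5 = 205.2500; (r_i+r_j)·cross = 32·205.2500 = 6568.0000
edge 6: (13.5,37)→(3.5,35)  cross = 13.5·35 − 3.5·37 = 343.0000; (r_i+r_j)·cross = 17·343.0000 = 5831.0000
Σcross = 807.7500 → A = |Σcross|/2 = 403.8750 mm²
Σ(r_i+r_j)·cross = 30675.0000 → first moment M = |Σ|/6 = 5112.5000
R_c = M/A = 5112.5000/403.8750 = 12.6586 mm
θ = 166° = 2.897247 rad
V = θ·R_c·A = 2.897247·12.6586·403.8750 = 14812.173 mm³

Volume = 14812.173 mm³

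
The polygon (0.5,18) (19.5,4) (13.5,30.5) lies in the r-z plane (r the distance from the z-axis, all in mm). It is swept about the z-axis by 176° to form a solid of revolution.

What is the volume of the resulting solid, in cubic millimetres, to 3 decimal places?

Profile (r,z), 3 vertices: (0.5,18) (19.5,4) (13.5,30.5)
edge 0: (0.5,18)→(19.5,4)  cross = 0.5·4 − 19.5·18 = -349.0000; (r_i+r_j)·cross = 20·-349.0000 = -6980.0000
edge 1: (19.5,4)→(13.5,30.5)  cross = 19.5·30.5 − 13.5·4 = 540.7500; (r_i+r_j)·cross = 33·540.7500 = 17844.7500
edge 2: (13.5,30.5)→(0.5,18)  cross = 13.5·18 − 0.5·30.5 = 227.7500; (r_i+r_j)·cross = 14·227.7500 = 3188.5000
Σcross = 419.5000 → A = |Σcross|/2 = 209.7500 mm²
Σ(r_i+r_j)·cross = 14053.2500 → first moment M = |Σ|/6 = 2342.2083
R_c = M/A = 2342.2083/209.7500 = 11.1667 mm
θ = 176° = 3.071779 rad
V = θ·R_c·A = 3.071779·11.1667·209.7500 = 7194.748 mm³

Volume = 7194.748 mm³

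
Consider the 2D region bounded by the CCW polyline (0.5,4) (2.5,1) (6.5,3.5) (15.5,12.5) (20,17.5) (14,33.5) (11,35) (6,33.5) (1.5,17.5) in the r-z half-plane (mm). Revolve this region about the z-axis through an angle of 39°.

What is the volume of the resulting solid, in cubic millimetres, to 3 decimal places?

Profile (r,z), 9 vertices: (0.5,4) (2.5,1) (6.5,3.5) (15.5,12.5) (20,17.5) (14,33.5) (11,35) (6,33.5) (1.5,17.5)
edge 0: (0.5,4)→(2.5,1)  cross = 0.5·1 − 2.5·4 = -9.5000; (r_i+r_j)·cross = 3·-9.5000 = -28.5000
edge 1: (2.5,1)→(6.5,3.5)  cross = 2.5·3.5 − 6.5·1 = 2.2500; (r_i+r_j)·cross = 9·2.2500 = 20.2500
edge 2: (6.5,3.5)→(15.5,12.5)  cross = 6.5·12.5 − 15.5·3.5 = 27.0000; (r_i+r_j)·cross = 22·27.0000 = 594.0000
edge 3: (15.5,12.5)→(20,17.5)  cross = 15.5·17.5 − 20·12.5 = 21.2500; (r_i+r_j)·cross = 35.5·21.2500 = 754.3750
edge 4: (20,17.5)→(14,33.5)  cross = 20·33.5 − 14·17.5 = 425.0000; (r_i+r_j)·cross = 34·425.0000 = 14450.0000
edge 5: (14,33.5)→(11,35)  cross = 14·35 − 11·33.5 = 121.5000; (r_i+r_j)·cross = 25·121.5000 = 3037.5000
edge 6: (11,35)→(6,33.5)  cross = 11·33.5 − 6·35 = 158.5000; (r_i+r_j)·cross = 17·158.5000 = 2694.5000
edge 7: (6,33.5)→(1.5,17.5)  cross = 6·17.5 − 1.5·33.5 = 54.7500; (r_i+r_j)·cross = 7.5·54.7500 = 410.6250
edge 8: (1.5,17.5)→(0.5,4)  cross = 1.5·4 − 0.5·17.5 = -2.7500; (r_i+r_j)·cross = 2·-2.7500 = -5.5000
Σcross = 798.0000 → A = |Σcross|/2 = 399.0000 mm²
Σ(r_i+r_j)·cross = 21927.2500 → first moment M = |Σ|/6 = 3654.5417
R_c = M/A = 3654.5417/399.0000 = 9.1593 mm
θ = 39° = 0.680678 rad
V = θ·R_c·A = 0.680678·9.1593·399.0000 = 2487.568 mm³

Volume = 2487.568 mm³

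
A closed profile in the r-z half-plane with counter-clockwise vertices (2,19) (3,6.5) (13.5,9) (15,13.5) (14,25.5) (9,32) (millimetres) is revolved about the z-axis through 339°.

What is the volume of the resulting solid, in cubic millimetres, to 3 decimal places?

Profile (r,z), 6 vertices: (2,19) (3,6.5) (13.5,9) (15,13.5) (14,25.5) (9,32)
edge 0: (2,19)→(3,6.5)  cross = 2·6.5 − 3·19 = -44.0000; (r_i+r_j)·cross = 5·-44.0000 = -220.0000
edge 1: (3,6.5)→(13.5,9)  cross = 3·9 − 13.5·6.5 = -60.7500; (r_i+r_j)·cross = 16.5·-60.7500 = -1002.3750
edge 2: (13.5,9)→(15,13.5)  cross = 13.5·13.5 − 15·9 = 47.2500; (r_i+r_j)·cross = 28.5·47.2500 = 1346.6250
edge 3: (15,13.5)→(14,25.5)  cross = 15·25.5 − 14·13.5 = 193.5000; (r_i+r_j)·cross = 29·193.5000 = 5611.5000
edge 4: (14,25.5)→(9,32)  cross = 14·32 − 9·25.5 = 218.5000; (r_i+r_j)·cross = 23·218.5000 = 5025.5000
edge 5: (9,32)→(2,19)  cross = 9·19 − 2·32 = 107.0000; (r_i+r_j)·cross = 11·107.0000 = 1177.0000
Σcross = 461.5000 → A = |Σcross|/2 = 230.7500 mm²
Σ(r_i+r_j)·cross = 11938.2500 → first moment M = |Σ|/6 = 1989.7083
R_c = M/A = 1989.7083/230.7500 = 8.6228 mm
θ = 339° = 5.916666 rad
V = θ·R_c·A = 5.916666·8.6228·230.7500 = 11772.440 mm³

Volume = 11772.440 mm³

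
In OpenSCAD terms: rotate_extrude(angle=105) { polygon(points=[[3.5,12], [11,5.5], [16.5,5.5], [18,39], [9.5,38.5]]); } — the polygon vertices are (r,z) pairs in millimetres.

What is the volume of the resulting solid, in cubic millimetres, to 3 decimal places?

Volume = 7610.617 mm³

Profile (r,z), 5 vertices: (3.5,12) (11,5.5) (16.5,5.5) (18,39) (9.5,38.5)
edge 0: (3.5,12)→(11,5.5)  cross = 3.5·5.5 − 11·12 = -112.7500; (r_i+r_j)·cross = 14.5·-112.7500 = -1634.8750
edge 1: (11,5.5)→(16.5,5.5)  cross = 11·5.5 − 16.5·5.5 = -30.2500; (r_i+r_j)·cross = 27.5·-30.2500 = -831.8750
edge 2: (16.5,5.5)→(18,39)  cross = 16.5·39 − 18·5.5 = 544.5000; (r_i+r_j)·cross = 34.5·544.5000 = 18785.2500
edge 3: (18,39)→(9.5,38.5)  cross = 18·38.5 − 9.5·39 = 322.5000; (r_i+r_j)·cross = 27.5·322.5000 = 8868.7500
edge 4: (9.5,38.5)→(3.5,12)  cross = 9.5·12 − 3.5·38.5 = -20.7500; (r_i+r_j)·cross = 13·-20.7500 = -269.7500
Σcross = 703.2500 → A = |Σcross|/2 = 351.6250 mm²
Σ(r_i+r_j)·cross = 24917.5000 → first moment M = |Σ|/6 = 4152.9167
R_c = M/A = 4152.9167/351.6250 = 11.8106 mm
θ = 105° = 1.832596 rad
V = θ·R_c·A = 1.832596·11.8106·351.6250 = 7610.617 mm³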